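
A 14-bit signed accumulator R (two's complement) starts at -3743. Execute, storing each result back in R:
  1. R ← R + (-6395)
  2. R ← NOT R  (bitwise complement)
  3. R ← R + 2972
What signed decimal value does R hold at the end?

-3275

Start: R = -3743 = 11000101100001.
R = -3743 + (-6395) = -10138; wraps to 6246 = 01100001100110
R = NOT 01100001100110 = 10011110011001 = -6247
R = -6247 + 2972 = -3275 = 11001100110101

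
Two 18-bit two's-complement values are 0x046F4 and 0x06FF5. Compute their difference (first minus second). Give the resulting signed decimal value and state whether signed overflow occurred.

-10497; no overflow

0x046F4 = 000100011011110100 = 18164 (signed)
0x06FF5 = 000110111111110101 = 28661 (signed)
Subtract via negate-and-add: invert 000110111111110101 + 1 = 111001000000001011 (i.e. -28661).
  000100011011110100
+ 111001000000001011
= 111101011011111111
Result 111101011011111111: MSB = 1 → 251647 − 262144 = -10497.
Addends (after negating the subtrahend) have opposite signs, so signed overflow cannot occur.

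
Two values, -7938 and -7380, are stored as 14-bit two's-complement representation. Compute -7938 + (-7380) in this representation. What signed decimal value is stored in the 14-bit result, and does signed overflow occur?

1066; overflow

-7938 → 10000011111110
-7380 → 10001100101100
  10000011111110
+ 10001100101100
= 00010000101010  (discard carry-out 1)
Result 00010000101010: MSB = 0 → value 1066.
Both addends are negative but the stored result is non-negative: signed overflow. The true value -7938 + (-7380) = -15318 lies outside [-8192, 8191].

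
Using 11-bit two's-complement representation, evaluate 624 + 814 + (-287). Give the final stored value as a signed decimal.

-897

624 + 814 = 1438 → wraps to -610 (10110011110)
-610 + (-287) = -897 (10001111111)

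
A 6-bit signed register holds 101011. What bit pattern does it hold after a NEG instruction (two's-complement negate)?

Invert: 010100. Add 1: 010101.

010101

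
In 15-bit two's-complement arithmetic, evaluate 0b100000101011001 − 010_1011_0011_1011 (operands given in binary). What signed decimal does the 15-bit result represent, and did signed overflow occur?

0b100000101011001 → 100000101011001 = -16039 (signed)
010_1011_0011_1011 → 010101100111011 = 11067 (signed)
Subtract via negate-and-add: invert 010101100111011 + 1 = 101010011000101 (i.e. -11067).
  100000101011001
+ 101010011000101
= 001011000011110  (discard carry-out 1)
Result 001011000011110: MSB = 0 → value 5662.
Both addends (after negating the subtrahend) are negative but the stored result is non-negative: signed overflow. The true value -16039 − 11067 = -27106 lies outside [-16384, 16383].

5662; overflow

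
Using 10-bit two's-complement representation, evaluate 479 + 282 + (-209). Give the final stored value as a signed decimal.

479 + 282 = 761 → wraps to -263 (1011111001)
-263 + (-209) = -472 (1000101000)

-472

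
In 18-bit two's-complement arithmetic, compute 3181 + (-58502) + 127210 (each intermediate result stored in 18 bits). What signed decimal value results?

3181 + (-58502) = -55321 (110010011111100111)
-55321 + 127210 = 71889 (010001100011010001)

71889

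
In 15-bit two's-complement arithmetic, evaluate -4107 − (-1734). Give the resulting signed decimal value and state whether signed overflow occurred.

-4107 → 110111111110101
-1734 → 111100100111010
Subtract via negate-and-add: invert 111100100111010 + 1 = 000011011000110 (i.e. 1734).
  110111111110101
+ 000011011000110
= 111011010111011
Result 111011010111011: MSB = 1 → 30395 − 32768 = -2373.
Addends (after negating the subtrahend) have opposite signs, so signed overflow cannot occur.

-2373; no overflow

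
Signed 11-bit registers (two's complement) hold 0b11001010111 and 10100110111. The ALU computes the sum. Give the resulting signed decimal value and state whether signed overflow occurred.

0b11001010111 → 11001010111 = -425 (signed)
10100110111 = -713 (signed)
  11001010111
+ 10100110111
= 01110001110  (discard carry-out 1)
Result 01110001110: MSB = 0 → value 910.
Both addends are negative but the stored result is non-negative: signed overflow. The true value -425 + (-713) = -1138 lies outside [-1024, 1023].

910; overflow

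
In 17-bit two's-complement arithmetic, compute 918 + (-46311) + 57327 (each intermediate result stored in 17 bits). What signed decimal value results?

918 + (-46311) = -45393 (10100111010101111)
-45393 + 57327 = 11934 (00010111010011110)

11934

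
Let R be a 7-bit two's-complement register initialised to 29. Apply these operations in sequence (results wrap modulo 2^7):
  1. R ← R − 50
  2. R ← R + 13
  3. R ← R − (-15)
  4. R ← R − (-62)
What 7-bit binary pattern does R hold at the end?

1000101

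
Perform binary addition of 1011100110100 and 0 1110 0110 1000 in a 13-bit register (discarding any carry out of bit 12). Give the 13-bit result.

0010110011100

  1011100110100
+ 0111001101000
= 0010110011100  (discard carry-out 1)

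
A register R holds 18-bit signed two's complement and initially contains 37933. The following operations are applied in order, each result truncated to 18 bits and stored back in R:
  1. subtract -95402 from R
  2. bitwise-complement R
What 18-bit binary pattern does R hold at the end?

Start: R = 37933 = 001001010000101101.
R = 37933 − (-95402) = 133335; wraps to -128809 = 100000100011010111
R = NOT 100000100011010111 = 011111011100101000 = 128808

011111011100101000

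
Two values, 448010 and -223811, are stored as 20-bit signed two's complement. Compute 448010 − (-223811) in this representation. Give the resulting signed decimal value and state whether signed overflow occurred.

448010 → 01101101011000001010
-223811 → 11001001010110111101
Subtract via negate-and-add: invert 11001001010110111101 + 1 = 00110110101001000011 (i.e. 223811).
  01101101011000001010
+ 00110110101001000011
= 10100100000001001101
Result 10100100000001001101: MSB = 1 → 671821 − 1048576 = -376755.
Both addends (after negating the subtrahend) are non-negative but the stored result is negative: signed overflow. The true value 448010 − (-223811) = 671821 lies outside [-524288, 524287].

-376755; overflow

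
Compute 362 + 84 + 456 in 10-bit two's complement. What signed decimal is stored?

362 + 84 = 446 (0110111110)
446 + 456 = 902 → wraps to -122 (1110000110)

-122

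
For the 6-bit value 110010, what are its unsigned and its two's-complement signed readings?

unsigned = 50, signed = -14

Unsigned: 110010 = 50.
Signed: MSB=1 → 50 − 64 = -14.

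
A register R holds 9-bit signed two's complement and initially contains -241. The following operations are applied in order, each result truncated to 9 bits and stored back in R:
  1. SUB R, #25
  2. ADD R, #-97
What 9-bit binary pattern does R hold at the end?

Start: R = -241 = 100001111.
R = -241 − 25 = -266; wraps to 246 = 011110110
R = 246 + (-97) = 149 = 010010101

010010101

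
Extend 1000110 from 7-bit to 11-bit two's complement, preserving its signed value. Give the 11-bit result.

MSB of 1000110 is 1; replicate it into the new high bits.
1111|1000110 → 11111000110 (still -58).

11111000110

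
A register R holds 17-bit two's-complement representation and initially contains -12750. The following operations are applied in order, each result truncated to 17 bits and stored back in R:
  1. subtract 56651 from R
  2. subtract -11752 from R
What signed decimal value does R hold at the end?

Start: R = -12750 = 11100111000110010.
R = -12750 − 56651 = -69401; wraps to 61671 = 01111000011100111
R = 61671 − (-11752) = 73423; wraps to -57649 = 10001111011001111

-57649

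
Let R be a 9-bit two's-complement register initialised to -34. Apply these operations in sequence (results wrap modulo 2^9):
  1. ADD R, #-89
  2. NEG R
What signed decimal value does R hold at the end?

123

Start: R = -34 = 111011110.
R = -34 + (-89) = -123 = 110000101
R = −(-123) = 123 = 001111011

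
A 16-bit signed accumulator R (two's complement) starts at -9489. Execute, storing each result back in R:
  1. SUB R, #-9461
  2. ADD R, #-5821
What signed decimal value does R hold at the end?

Start: R = -9489 = 1101101011101111.
R = -9489 − (-9461) = -28 = 1111111111100100
R = -28 + (-5821) = -5849 = 1110100100100111

-5849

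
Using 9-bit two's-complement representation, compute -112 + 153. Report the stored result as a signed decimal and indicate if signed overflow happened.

-112 → 110010000
153 → 010011001
  110010000
+ 010011001
= 000101001  (discard carry-out 1)
Result 000101001: MSB = 0 → value 41.
Addends have opposite signs, so signed overflow cannot occur.

41; no overflow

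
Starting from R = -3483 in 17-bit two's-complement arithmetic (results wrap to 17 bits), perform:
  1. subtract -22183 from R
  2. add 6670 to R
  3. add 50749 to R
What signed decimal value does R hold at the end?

-54953

Start: R = -3483 = 11111001001100101.
R = -3483 − (-22183) = 18700 = 00100100100001100
R = 18700 + 6670 = 25370 = 00110001100011010
R = 25370 + 50749 = 76119; wraps to -54953 = 10010100101010111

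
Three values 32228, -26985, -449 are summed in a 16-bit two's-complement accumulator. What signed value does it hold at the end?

32228 + (-26985) = 5243 (0001010001111011)
5243 + (-449) = 4794 (0001001010111010)

4794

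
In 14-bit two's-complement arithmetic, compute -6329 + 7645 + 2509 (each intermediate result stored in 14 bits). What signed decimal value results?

3825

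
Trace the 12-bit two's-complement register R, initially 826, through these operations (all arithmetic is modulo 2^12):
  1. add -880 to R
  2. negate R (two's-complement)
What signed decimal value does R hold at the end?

Start: R = 826 = 001100111010.
R = 826 + (-880) = -54 = 111111001010
R = −(-54) = 54 = 000000110110

54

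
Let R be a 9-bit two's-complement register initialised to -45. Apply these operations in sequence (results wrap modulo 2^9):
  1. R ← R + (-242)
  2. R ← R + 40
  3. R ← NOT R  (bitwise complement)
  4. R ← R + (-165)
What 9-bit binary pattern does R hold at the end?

001010001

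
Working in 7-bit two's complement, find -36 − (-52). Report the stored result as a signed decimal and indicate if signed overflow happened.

16; no overflow

-36 → 1011100
-52 → 1001100
Subtract via negate-and-add: invert 1001100 + 1 = 0110100 (i.e. 52).
  1011100
+ 0110100
= 0010000  (discard carry-out 1)
Result 0010000: MSB = 0 → value 16.
Addends (after negating the subtrahend) have opposite signs, so signed overflow cannot occur.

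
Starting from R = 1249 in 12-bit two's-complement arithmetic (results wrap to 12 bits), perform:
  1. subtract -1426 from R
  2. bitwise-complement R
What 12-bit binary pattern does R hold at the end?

Start: R = 1249 = 010011100001.
R = 1249 − (-1426) = 2675; wraps to -1421 = 101001110011
R = NOT 101001110011 = 010110001100 = 1420

010110001100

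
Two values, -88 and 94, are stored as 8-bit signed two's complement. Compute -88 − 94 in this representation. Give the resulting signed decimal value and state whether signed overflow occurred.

74; overflow

-88 → 10101000
94 → 01011110
Subtract via negate-and-add: invert 01011110 + 1 = 10100010 (i.e. -94).
  10101000
+ 10100010
= 01001010  (discard carry-out 1)
Result 01001010: MSB = 0 → value 74.
Both addends (after negating the subtrahend) are negative but the stored result is non-negative: signed overflow. The true value -88 − 94 = -182 lies outside [-128, 127].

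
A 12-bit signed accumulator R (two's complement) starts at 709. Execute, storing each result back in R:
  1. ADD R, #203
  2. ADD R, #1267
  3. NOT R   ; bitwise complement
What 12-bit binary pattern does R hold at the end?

011101111100

Start: R = 709 = 001011000101.
R = 709 + 203 = 912 = 001110010000
R = 912 + 1267 = 2179; wraps to -1917 = 100010000011
R = NOT 100010000011 = 011101111100 = 1916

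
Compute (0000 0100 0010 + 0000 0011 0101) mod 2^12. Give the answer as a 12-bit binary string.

000001110111

  000001000010
+ 000000110101
= 000001110111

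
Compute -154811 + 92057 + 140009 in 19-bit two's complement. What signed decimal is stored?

77255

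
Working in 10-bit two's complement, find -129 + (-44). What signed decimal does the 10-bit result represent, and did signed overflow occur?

-173; no overflow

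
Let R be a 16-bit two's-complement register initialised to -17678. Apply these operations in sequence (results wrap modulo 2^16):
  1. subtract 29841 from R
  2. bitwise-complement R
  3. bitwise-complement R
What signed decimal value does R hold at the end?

18017

Start: R = -17678 = 1011101011110010.
R = -17678 − 29841 = -47519; wraps to 18017 = 0100011001100001
R = NOT 0100011001100001 = 1011100110011110 = -18018
R = NOT 1011100110011110 = 0100011001100001 = 18017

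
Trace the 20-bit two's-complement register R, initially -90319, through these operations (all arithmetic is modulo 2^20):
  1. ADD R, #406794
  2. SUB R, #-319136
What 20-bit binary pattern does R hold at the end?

Start: R = -90319 = 11101001111100110001.
R = -90319 + 406794 = 316475 = 01001101010000111011
R = 316475 − (-319136) = 635611; wraps to -412965 = 10011011001011011011

10011011001011011011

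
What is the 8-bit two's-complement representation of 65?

65 is non-negative, so write it directly in 8 bits: 01000001.

01000001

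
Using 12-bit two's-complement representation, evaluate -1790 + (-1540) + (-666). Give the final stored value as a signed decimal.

100

-1790 + (-1540) = -3330 → wraps to 766 (001011111110)
766 + (-666) = 100 (000001100100)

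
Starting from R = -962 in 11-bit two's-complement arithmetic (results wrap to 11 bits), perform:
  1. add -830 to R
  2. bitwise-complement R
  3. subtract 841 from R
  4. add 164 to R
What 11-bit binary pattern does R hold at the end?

10001011010

Start: R = -962 = 10000111110.
R = -962 + (-830) = -1792; wraps to 256 = 00100000000
R = NOT 00100000000 = 11011111111 = -257
R = -257 − 841 = -1098; wraps to 950 = 01110110110
R = 950 + 164 = 1114; wraps to -934 = 10001011010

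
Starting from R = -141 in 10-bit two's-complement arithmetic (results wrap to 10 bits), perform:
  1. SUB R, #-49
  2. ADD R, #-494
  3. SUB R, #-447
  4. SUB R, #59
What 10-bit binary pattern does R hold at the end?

Start: R = -141 = 1101110011.
R = -141 − (-49) = -92 = 1110100100
R = -92 + (-494) = -586; wraps to 438 = 0110110110
R = 438 − (-447) = 885; wraps to -139 = 1101110101
R = -139 − 59 = -198 = 1100111010

1100111010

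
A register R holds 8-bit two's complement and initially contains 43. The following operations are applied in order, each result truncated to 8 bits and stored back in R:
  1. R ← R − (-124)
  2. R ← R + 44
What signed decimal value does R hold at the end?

-45

Start: R = 43 = 00101011.
R = 43 − (-124) = 167; wraps to -89 = 10100111
R = -89 + 44 = -45 = 11010011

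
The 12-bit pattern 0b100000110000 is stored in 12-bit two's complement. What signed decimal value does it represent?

-2000

MSB is 1, so the value is negative.
Invert: 011111001111. Add 1: 011111010000 = 2000. So the value is −2000.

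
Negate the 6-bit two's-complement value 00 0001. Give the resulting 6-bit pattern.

Invert: 111110. Add 1: 111111.
Check: 000001 = 1, 111111 = -1.

111111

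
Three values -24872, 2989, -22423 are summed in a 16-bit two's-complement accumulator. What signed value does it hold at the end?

-24872 + 2989 = -21883 (1010101010000101)
-21883 + (-22423) = -44306 → wraps to 21230 (0101001011101110)

21230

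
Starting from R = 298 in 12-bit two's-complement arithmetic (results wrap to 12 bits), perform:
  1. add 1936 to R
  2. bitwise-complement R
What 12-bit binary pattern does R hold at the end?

011101000101

Start: R = 298 = 000100101010.
R = 298 + 1936 = 2234; wraps to -1862 = 100010111010
R = NOT 100010111010 = 011101000101 = 1861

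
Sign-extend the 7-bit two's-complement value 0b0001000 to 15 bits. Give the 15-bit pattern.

000000000001000

MSB of 0001000 is 0; replicate it into the new high bits.
00000000|0001000 → 000000000001000 (still 8).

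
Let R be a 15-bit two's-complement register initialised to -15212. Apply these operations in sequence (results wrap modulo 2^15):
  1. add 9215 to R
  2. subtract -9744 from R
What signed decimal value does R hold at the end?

3747

Start: R = -15212 = 100010010010100.
R = -15212 + 9215 = -5997 = 110100010010011
R = -5997 − (-9744) = 3747 = 000111010100011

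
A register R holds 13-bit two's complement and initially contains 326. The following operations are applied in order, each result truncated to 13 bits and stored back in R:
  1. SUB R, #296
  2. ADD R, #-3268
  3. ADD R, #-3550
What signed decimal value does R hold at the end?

1404

Start: R = 326 = 0000101000110.
R = 326 − 296 = 30 = 0000000011110
R = 30 + (-3268) = -3238 = 1001101011010
R = -3238 + (-3550) = -6788; wraps to 1404 = 0010101111100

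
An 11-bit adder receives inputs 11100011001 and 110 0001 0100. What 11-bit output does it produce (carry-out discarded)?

  11100011001
+ 11000010100
= 10100101101  (discard carry-out 1)

10100101101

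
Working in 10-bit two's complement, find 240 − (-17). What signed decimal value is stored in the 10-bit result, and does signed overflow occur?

257; no overflow

240 → 0011110000
-17 → 1111101111
Subtract via negate-and-add: invert 1111101111 + 1 = 0000010001 (i.e. 17).
  0011110000
+ 0000010001
= 0100000001
Result 0100000001: MSB = 0 → value 257.
Both addends (after negating the subtrahend) are non-negative and so is the stored result: no signed overflow.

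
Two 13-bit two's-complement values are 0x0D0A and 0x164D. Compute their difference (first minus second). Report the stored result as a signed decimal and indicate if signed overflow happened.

0x0D0A = 0110100001010 = 3338 (signed)
0x164D = 1011001001101 = -2483 (signed)
Subtract via negate-and-add: invert 1011001001101 + 1 = 0100110110011 (i.e. 2483).
  0110100001010
+ 0100110110011
= 1011010111101
Result 1011010111101: MSB = 1 → 5821 − 8192 = -2371.
Both addends (after negating the subtrahend) are non-negative but the stored result is negative: signed overflow. The true value 3338 − (-2483) = 5821 lies outside [-4096, 4095].

-2371; overflow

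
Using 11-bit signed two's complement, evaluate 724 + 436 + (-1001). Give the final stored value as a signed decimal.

724 + 436 = 1160 → wraps to -888 (10010001000)
-888 + (-1001) = -1889 → wraps to 159 (00010011111)

159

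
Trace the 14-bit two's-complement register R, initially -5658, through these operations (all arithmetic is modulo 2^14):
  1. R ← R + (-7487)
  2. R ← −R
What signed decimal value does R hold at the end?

-3239

Start: R = -5658 = 10100111100110.
R = -5658 + (-7487) = -13145; wraps to 3239 = 00110010100111
R = −(3239) = -3239 = 11001101011001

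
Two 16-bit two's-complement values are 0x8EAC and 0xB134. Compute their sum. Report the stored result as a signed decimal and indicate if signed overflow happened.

0x8EAC = 1000111010101100 = -29012 (signed)
0xB134 = 1011000100110100 = -20172 (signed)
  1000111010101100
+ 1011000100110100
= 0011111111100000  (discard carry-out 1)
Result 0011111111100000: MSB = 0 → value 16352.
Both addends are negative but the stored result is non-negative: signed overflow. The true value -29012 + (-20172) = -49184 lies outside [-32768, 32767].

16352; overflow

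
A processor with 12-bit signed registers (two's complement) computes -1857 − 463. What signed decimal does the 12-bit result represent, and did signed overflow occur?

1776; overflow

-1857 → 100010111111
463 → 000111001111
Subtract via negate-and-add: invert 000111001111 + 1 = 111000110001 (i.e. -463).
  100010111111
+ 111000110001
= 011011110000  (discard carry-out 1)
Result 011011110000: MSB = 0 → value 1776.
Both addends (after negating the subtrahend) are negative but the stored result is non-negative: signed overflow. The true value -1857 − 463 = -2320 lies outside [-2048, 2047].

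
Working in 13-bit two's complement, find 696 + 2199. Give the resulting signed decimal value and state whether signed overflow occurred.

2895; no overflow

696 → 0001010111000
2199 → 0100010010111
  0001010111000
+ 0100010010111
= 0101101001111
Result 0101101001111: MSB = 0 → value 2895.
Both addends are non-negative and so is the stored result: no signed overflow.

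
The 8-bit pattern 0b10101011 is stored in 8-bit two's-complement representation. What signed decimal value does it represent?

MSB is 1, so the value is negative.
Invert: 01010100. Add 1: 01010101 = 85. So the value is −85.

-85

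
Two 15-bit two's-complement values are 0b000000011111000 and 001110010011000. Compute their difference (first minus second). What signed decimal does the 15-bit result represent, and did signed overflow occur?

-7072; no overflow

0b000000011111000 → 000000011111000 = 248 (signed)
001110010011000 = 7320 (signed)
Subtract via negate-and-add: invert 001110010011000 + 1 = 110001101101000 (i.e. -7320).
  000000011111000
+ 110001101101000
= 110010001100000
Result 110010001100000: MSB = 1 → 25696 − 32768 = -7072.
Addends (after negating the subtrahend) have opposite signs, so signed overflow cannot occur.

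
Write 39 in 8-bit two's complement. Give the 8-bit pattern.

39 is non-negative, so write it directly in 8 bits: 00100111.

00100111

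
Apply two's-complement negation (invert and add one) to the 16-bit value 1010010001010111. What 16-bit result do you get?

0101101110101001

Invert: 0101101110101000. Add 1: 0101101110101001.
Check: 1010010001010111 = -23465, 0101101110101001 = 23465.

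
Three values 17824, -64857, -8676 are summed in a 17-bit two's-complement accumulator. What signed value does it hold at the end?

17824 + (-64857) = -47033 (10100100001000111)
-47033 + (-8676) = -55709 (10010011001100011)

-55709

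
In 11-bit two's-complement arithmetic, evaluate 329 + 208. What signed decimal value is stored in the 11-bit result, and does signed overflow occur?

537; no overflow

329 → 00101001001
208 → 00011010000
  00101001001
+ 00011010000
= 01000011001
Result 01000011001: MSB = 0 → value 537.
Both addends are non-negative and so is the stored result: no signed overflow.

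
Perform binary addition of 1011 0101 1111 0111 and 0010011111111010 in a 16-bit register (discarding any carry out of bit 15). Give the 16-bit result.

1101110111110001

  1011010111110111
+ 0010011111111010
= 1101110111110001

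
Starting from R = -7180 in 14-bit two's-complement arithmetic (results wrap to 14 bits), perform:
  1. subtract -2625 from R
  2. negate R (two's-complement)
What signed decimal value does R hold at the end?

4555

Start: R = -7180 = 10001111110100.
R = -7180 − (-2625) = -4555 = 10111000110101
R = −(-4555) = 4555 = 01000111001011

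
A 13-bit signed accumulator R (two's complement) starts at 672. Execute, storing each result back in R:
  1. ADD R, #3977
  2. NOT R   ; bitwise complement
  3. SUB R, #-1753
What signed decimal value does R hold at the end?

Start: R = 672 = 0001010100000.
R = 672 + 3977 = 4649; wraps to -3543 = 1001000101001
R = NOT 1001000101001 = 0110111010110 = 3542
R = 3542 − (-1753) = 5295; wraps to -2897 = 1010010101111

-2897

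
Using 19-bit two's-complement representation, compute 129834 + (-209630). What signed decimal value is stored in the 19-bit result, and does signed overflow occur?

-79796; no overflow

129834 → 0011111101100101010
-209630 → 1001100110100100010
  0011111101100101010
+ 1001100110100100010
= 1101100100001001100
Result 1101100100001001100: MSB = 1 → 444492 − 524288 = -79796.
Addends have opposite signs, so signed overflow cannot occur.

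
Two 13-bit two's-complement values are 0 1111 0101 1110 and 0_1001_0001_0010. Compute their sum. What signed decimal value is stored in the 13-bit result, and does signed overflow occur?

-1936; overflow

0 1111 0101 1110 → 0111101011110 = 3934 (signed)
0_1001_0001_0010 → 0100100010010 = 2322 (signed)
  0111101011110
+ 0100100010010
= 1100001110000
Result 1100001110000: MSB = 1 → 6256 − 8192 = -1936.
Both addends are non-negative but the stored result is negative: signed overflow. The true value 3934 + 2322 = 6256 lies outside [-4096, 4095].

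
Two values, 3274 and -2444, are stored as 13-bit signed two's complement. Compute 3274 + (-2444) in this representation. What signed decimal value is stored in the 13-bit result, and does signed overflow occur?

3274 → 0110011001010
-2444 → 1011001110100
  0110011001010
+ 1011001110100
= 0001100111110  (discard carry-out 1)
Result 0001100111110: MSB = 0 → value 830.
Addends have opposite signs, so signed overflow cannot occur.

830; no overflow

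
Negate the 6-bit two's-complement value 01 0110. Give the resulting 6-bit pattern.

101010

Invert: 101001. Add 1: 101010.
Check: 010110 = 22, 101010 = -22.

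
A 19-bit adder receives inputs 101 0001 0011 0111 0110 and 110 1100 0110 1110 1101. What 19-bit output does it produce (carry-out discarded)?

0111101101001100011

  1010001001101110110
+ 1101100011011101101
= 0111101101001100011  (discard carry-out 1)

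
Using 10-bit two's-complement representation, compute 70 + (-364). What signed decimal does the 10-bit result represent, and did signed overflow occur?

-294; no overflow

70 → 0001000110
-364 → 1010010100
  0001000110
+ 1010010100
= 1011011010
Result 1011011010: MSB = 1 → 730 − 1024 = -294.
Addends have opposite signs, so signed overflow cannot occur.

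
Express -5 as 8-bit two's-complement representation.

11111011

|-5| = 5 = 00000101 in 8 bits.
Invert the bits: 11111010. Add 1: 11111011.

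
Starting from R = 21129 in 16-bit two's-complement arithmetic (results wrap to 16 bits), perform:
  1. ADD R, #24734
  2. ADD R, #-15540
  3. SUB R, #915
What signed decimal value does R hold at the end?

29408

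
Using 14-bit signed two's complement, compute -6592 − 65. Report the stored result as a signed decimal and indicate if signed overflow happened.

-6592 → 10011001000000
65 → 00000001000001
Subtract via negate-and-add: invert 00000001000001 + 1 = 11111110111111 (i.e. -65).
  10011001000000
+ 11111110111111
= 10010111111111  (discard carry-out 1)
Result 10010111111111: MSB = 1 → 9727 − 16384 = -6657.
Both addends (after negating the subtrahend) are negative and so is the stored result: no signed overflow.

-6657; no overflow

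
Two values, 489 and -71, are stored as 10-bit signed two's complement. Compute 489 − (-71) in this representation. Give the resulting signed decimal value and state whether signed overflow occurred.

-464; overflow

489 → 0111101001
-71 → 1110111001
Subtract via negate-and-add: invert 1110111001 + 1 = 0001000111 (i.e. 71).
  0111101001
+ 0001000111
= 1000110000
Result 1000110000: MSB = 1 → 560 − 1024 = -464.
Both addends (after negating the subtrahend) are non-negative but the stored result is negative: signed overflow. The true value 489 − (-71) = 560 lies outside [-512, 511].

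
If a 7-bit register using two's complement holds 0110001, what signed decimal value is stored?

MSB is 0, so the value is non-negative: 0110001 = 49.

49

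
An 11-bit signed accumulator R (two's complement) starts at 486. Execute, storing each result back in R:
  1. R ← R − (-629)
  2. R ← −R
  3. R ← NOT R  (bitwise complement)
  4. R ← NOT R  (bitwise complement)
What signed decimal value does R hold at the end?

933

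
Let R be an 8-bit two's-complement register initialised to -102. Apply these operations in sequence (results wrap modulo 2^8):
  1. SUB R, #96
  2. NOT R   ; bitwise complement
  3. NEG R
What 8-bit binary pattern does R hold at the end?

00111011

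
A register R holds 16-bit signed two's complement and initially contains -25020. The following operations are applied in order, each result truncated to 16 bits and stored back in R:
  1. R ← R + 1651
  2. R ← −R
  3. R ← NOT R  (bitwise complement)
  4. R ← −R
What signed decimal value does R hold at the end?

Start: R = -25020 = 1001111001000100.
R = -25020 + 1651 = -23369 = 1010010010110111
R = −(-23369) = 23369 = 0101101101001001
R = NOT 0101101101001001 = 1010010010110110 = -23370
R = −(-23370) = 23370 = 0101101101001010

23370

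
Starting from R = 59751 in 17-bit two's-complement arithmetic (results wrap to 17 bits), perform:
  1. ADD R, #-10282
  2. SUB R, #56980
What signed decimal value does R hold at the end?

Start: R = 59751 = 01110100101100111.
R = 59751 + (-10282) = 49469 = 01100000100111101
R = 49469 − 56980 = -7511 = 11110001010101001

-7511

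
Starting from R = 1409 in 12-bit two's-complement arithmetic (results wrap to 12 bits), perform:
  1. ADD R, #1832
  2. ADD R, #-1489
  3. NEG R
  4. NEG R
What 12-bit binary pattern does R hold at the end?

Start: R = 1409 = 010110000001.
R = 1409 + 1832 = 3241; wraps to -855 = 110010101001
R = -855 + (-1489) = -2344; wraps to 1752 = 011011011000
R = −(1752) = -1752 = 100100101000
R = −(-1752) = 1752 = 011011011000

011011011000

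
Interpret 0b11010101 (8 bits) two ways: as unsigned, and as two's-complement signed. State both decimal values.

unsigned = 213, signed = -43

Unsigned: 11010101 = 213.
Signed: MSB=1 → 213 − 256 = -43.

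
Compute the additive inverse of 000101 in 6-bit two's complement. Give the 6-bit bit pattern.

111011

Invert: 111010. Add 1: 111011.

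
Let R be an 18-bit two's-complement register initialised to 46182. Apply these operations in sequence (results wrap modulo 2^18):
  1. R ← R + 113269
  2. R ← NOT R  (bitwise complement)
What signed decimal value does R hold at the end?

102692

Start: R = 46182 = 001011010001100110.
R = 46182 + 113269 = 159451; wraps to -102693 = 100110111011011011
R = NOT 100110111011011011 = 011001000100100100 = 102692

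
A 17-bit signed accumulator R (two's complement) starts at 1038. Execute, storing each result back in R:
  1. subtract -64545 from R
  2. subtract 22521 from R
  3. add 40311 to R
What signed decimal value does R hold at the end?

-47699

Start: R = 1038 = 00000010000001110.
R = 1038 − (-64545) = 65583; wraps to -65489 = 10000000000101111
R = -65489 − 22521 = -88010; wraps to 43062 = 01010100000110110
R = 43062 + 40311 = 83373; wraps to -47699 = 10100010110101101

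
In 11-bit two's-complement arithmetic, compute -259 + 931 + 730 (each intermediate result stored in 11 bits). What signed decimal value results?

-646

-259 + 931 = 672 (01010100000)
672 + 730 = 1402 → wraps to -646 (10101111010)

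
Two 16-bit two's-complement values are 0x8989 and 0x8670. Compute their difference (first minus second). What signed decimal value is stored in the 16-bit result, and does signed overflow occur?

793; no overflow

0x8989 = 1000100110001001 = -30327 (signed)
0x8670 = 1000011001110000 = -31120 (signed)
Subtract via negate-and-add: invert 1000011001110000 + 1 = 0111100110010000 (i.e. 31120).
  1000100110001001
+ 0111100110010000
= 0000001100011001  (discard carry-out 1)
Result 0000001100011001: MSB = 0 → value 793.
Addends (after negating the subtrahend) have opposite signs, so signed overflow cannot occur.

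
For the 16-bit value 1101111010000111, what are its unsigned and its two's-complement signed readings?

Unsigned: 1101111010000111 = 56967.
Signed: MSB=1 → 56967 − 65536 = -8569.

unsigned = 56967, signed = -8569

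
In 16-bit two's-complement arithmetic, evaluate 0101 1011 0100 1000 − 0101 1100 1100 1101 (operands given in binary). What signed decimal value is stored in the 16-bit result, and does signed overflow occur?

0101 1011 0100 1000 → 0101101101001000 = 23368 (signed)
0101 1100 1100 1101 → 0101110011001101 = 23757 (signed)
Subtract via negate-and-add: invert 0101110011001101 + 1 = 1010001100110011 (i.e. -23757).
  0101101101001000
+ 1010001100110011
= 1111111001111011
Result 1111111001111011: MSB = 1 → 65147 − 65536 = -389.
Addends (after negating the subtrahend) have opposite signs, so signed overflow cannot occur.

-389; no overflow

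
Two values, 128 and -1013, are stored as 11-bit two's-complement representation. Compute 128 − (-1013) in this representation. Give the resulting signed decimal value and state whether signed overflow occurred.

-907; overflow

128 → 00010000000
-1013 → 10000001011
Subtract via negate-and-add: invert 10000001011 + 1 = 01111110101 (i.e. 1013).
  00010000000
+ 01111110101
= 10001110101
Result 10001110101: MSB = 1 → 1141 − 2048 = -907.
Both addends (after negating the subtrahend) are non-negative but the stored result is negative: signed overflow. The true value 128 − (-1013) = 1141 lies outside [-1024, 1023].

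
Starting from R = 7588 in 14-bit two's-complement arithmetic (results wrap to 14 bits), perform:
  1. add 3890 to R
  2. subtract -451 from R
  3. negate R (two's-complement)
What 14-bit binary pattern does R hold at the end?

Start: R = 7588 = 01110110100100.
R = 7588 + 3890 = 11478; wraps to -4906 = 10110011010110
R = -4906 − (-451) = -4455 = 10111010011001
R = −(-4455) = 4455 = 01000101100111

01000101100111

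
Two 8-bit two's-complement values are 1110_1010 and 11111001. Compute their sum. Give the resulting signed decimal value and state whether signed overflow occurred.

-29; no overflow

1110_1010 → 11101010 = -22 (signed)
11111001 = -7 (signed)
  11101010
+ 11111001
= 11100011  (discard carry-out 1)
Result 11100011: MSB = 1 → 227 − 256 = -29.
Both addends are negative and so is the stored result: no signed overflow.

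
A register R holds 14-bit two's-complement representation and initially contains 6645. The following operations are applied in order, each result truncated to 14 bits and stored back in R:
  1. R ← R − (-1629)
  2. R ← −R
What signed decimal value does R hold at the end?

8110

Start: R = 6645 = 01100111110101.
R = 6645 − (-1629) = 8274; wraps to -8110 = 10000001010010
R = −(-8110) = 8110 = 01111110101110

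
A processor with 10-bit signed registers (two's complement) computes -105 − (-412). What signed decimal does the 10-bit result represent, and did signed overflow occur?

307; no overflow

-105 → 1110010111
-412 → 1001100100
Subtract via negate-and-add: invert 1001100100 + 1 = 0110011100 (i.e. 412).
  1110010111
+ 0110011100
= 0100110011  (discard carry-out 1)
Result 0100110011: MSB = 0 → value 307.
Addends (after negating the subtrahend) have opposite signs, so signed overflow cannot occur.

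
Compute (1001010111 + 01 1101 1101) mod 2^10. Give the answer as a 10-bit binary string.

0000110100

  1001010111
+ 0111011101
= 0000110100  (discard carry-out 1)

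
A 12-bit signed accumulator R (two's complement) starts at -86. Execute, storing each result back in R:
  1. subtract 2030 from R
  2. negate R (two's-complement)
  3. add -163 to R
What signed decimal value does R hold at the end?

1953

Start: R = -86 = 111110101010.
R = -86 − 2030 = -2116; wraps to 1980 = 011110111100
R = −(1980) = -1980 = 100001000100
R = -1980 + (-163) = -2143; wraps to 1953 = 011110100001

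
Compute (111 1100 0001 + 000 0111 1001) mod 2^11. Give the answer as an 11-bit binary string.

  11111000001
+ 00001111001
= 00000111010  (discard carry-out 1)

00000111010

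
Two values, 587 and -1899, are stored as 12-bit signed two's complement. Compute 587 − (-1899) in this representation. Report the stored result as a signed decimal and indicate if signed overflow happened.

587 → 001001001011
-1899 → 100010010101
Subtract via negate-and-add: invert 100010010101 + 1 = 011101101011 (i.e. 1899).
  001001001011
+ 011101101011
= 100110110110
Result 100110110110: MSB = 1 → 2486 − 4096 = -1610.
Both addends (after negating the subtrahend) are non-negative but the stored result is negative: signed overflow. The true value 587 − (-1899) = 2486 lies outside [-2048, 2047].

-1610; overflow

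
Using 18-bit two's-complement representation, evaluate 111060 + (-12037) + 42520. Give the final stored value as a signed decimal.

111060 + (-12037) = 99023 (011000001011001111)
99023 + 42520 = 141543 → wraps to -120601 (100010100011100111)

-120601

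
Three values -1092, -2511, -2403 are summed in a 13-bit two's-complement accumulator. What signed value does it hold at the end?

-1092 + (-2511) = -3603 (1000111101101)
-3603 + (-2403) = -6006 → wraps to 2186 (0100010001010)

2186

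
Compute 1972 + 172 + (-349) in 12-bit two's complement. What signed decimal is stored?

1795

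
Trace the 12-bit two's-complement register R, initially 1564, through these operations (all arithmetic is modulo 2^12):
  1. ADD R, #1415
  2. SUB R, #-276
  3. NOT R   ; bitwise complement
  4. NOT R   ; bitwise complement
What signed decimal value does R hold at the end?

-841

Start: R = 1564 = 011000011100.
R = 1564 + 1415 = 2979; wraps to -1117 = 101110100011
R = -1117 − (-276) = -841 = 110010110111
R = NOT 110010110111 = 001101001000 = 840
R = NOT 001101001000 = 110010110111 = -841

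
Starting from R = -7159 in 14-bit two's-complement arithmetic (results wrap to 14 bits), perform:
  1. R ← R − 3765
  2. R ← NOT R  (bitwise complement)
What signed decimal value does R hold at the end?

-5461

Start: R = -7159 = 10010000001001.
R = -7159 − 3765 = -10924; wraps to 5460 = 01010101010100
R = NOT 01010101010100 = 10101010101011 = -5461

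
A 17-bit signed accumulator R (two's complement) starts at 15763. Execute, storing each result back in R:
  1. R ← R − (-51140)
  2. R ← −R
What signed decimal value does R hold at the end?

64169

Start: R = 15763 = 00011110110010011.
R = 15763 − (-51140) = 66903; wraps to -64169 = 10000010101010111
R = −(-64169) = 64169 = 01111101010101001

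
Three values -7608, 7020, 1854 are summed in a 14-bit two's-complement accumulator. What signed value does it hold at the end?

1266

-7608 + 7020 = -588 (11110110110100)
-588 + 1854 = 1266 (00010011110010)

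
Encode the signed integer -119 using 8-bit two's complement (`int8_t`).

10001001

|-119| = 119 = 01110111 in 8 bits.
Invert the bits: 10001000. Add 1: 10001001.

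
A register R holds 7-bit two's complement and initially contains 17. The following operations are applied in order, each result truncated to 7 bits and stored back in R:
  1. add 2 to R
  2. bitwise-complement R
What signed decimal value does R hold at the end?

-20

Start: R = 17 = 0010001.
R = 17 + 2 = 19 = 0010011
R = NOT 0010011 = 1101100 = -20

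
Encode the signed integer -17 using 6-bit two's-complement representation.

|-17| = 17 = 010001 in 6 bits.
Invert the bits: 101110. Add 1: 101111.
Check: 101111 reads as 47 − 64 = -17.

101111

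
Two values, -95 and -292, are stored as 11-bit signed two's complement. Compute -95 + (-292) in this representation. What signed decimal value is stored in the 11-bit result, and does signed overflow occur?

-95 → 11110100001
-292 → 11011011100
  11110100001
+ 11011011100
= 11001111101  (discard carry-out 1)
Result 11001111101: MSB = 1 → 1661 − 2048 = -387.
Both addends are negative and so is the stored result: no signed overflow.

-387; no overflow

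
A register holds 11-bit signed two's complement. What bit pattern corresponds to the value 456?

456 is non-negative, so write it directly in 11 bits: 00111001000.

00111001000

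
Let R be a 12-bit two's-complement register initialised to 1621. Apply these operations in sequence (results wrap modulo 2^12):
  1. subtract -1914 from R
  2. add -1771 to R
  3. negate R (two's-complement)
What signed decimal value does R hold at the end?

-1764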